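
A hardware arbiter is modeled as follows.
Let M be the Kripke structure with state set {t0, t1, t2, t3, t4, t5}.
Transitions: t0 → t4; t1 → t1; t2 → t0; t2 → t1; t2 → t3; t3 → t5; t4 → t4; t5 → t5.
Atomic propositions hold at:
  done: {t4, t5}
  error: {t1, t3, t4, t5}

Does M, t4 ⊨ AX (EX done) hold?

Yes

Sat(EX done) = {s : some successor in {t4, t5}} = {t0, t3, t4, t5}
Sat(AX (EX done)) = {s : every successor in {t0, t3, t4, t5}} = {t0, t3, t4, t5}
t4 ∈ Sat(AX (EX done)) = {t0, t3, t4, t5}, so the formula holds at t4.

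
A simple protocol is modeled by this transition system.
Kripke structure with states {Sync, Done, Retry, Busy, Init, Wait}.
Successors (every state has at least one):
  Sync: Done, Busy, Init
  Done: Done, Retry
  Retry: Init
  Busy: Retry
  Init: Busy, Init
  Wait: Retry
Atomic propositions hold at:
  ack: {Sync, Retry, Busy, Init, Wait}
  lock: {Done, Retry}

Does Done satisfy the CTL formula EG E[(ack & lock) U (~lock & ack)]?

Sat(ack & lock) = {Retry}
Sat(~lock) = {Sync, Busy, Init, Wait}
Sat(~lock & ack) = {Sync, Busy, Init, Wait}
E[(ack & lock) U (~lock & ack)]: least fixpoint, start Z0 = Sat((~lock & ack)) = {Sync, Busy, Init, Wait}, add states in Sat(ack & lock) with some successor in Z. Z1 = {Sync, Retry, Busy, Init, Wait}; fixed.
Sat(E[(ack & lock) U (~lock & ack)]) = {Sync, Retry, Busy, Init, Wait}
EG E[(ack & lock) U (~lock & ack)]: greatest fixpoint, start Z0 = {Sync, Retry, Busy, Init, Wait}, keep only states in Sat with some successor in Z. Already a fixed point.
Sat(EG E[(ack & lock) U (~lock & ack)]) = {Sync, Retry, Busy, Init, Wait}
Done ∉ Sat(EG E[(ack & lock) U (~lock & ack)]) = {Sync, Retry, Busy, Init, Wait}, so the formula does not hold at Done.

No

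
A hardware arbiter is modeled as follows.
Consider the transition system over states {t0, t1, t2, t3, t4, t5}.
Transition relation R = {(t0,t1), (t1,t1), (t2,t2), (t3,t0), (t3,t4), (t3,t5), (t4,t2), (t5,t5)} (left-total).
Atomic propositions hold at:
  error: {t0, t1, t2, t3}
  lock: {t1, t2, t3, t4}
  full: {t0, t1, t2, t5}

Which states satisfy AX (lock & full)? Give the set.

Sat(lock & full) = {t1, t2}
Sat(AX (lock & full)) = {s : every successor in {t1, t2}} = {t0, t1, t2, t4}

{t0, t1, t2, t4}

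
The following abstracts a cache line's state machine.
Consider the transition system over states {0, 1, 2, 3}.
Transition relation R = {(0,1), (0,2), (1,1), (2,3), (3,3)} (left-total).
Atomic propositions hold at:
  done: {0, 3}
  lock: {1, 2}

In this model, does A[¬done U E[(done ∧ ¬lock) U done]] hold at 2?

Sat(¬done) = {1, 2}
Sat(¬lock) = {0, 3}
Sat(done ∧ ¬lock) = {0, 3}
E[(done ∧ ¬lock) U done]: least fixpoint, start Z0 = Sat(done) = {0, 3}, add states in Sat(done ∧ ¬lock) with some successor in Z. Already a fixed point.
Sat(E[(done ∧ ¬lock) U done]) = {0, 3}
A[¬done U E[(done ∧ ¬lock) U done]]: least fixpoint, start Z0 = Sat(E[(done ∧ ¬lock) U done]) = {0, 3}, add states in Sat(¬done) with every successor in Z. Z1 = {0, 2, 3}; fixed.
Sat(A[¬done U E[(done ∧ ¬lock) U done]]) = {0, 2, 3}
2 ∈ Sat(A[¬done U E[(done ∧ ¬lock) U done]]) = {0, 2, 3}, so the formula holds at 2.

Yes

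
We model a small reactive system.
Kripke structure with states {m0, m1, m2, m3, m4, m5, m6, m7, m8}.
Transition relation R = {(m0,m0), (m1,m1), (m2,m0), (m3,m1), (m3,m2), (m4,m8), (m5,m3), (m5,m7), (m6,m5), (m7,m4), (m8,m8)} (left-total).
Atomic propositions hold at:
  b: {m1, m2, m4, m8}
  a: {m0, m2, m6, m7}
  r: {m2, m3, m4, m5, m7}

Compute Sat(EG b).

{m1, m4, m8}

EG b: greatest fixpoint, start Z0 = {m1, m2, m4, m8}, keep only states in Sat with some successor in Z. Z1 = {m1, m4, m8}; fixed.
Sat(EG b) = {m1, m4, m8}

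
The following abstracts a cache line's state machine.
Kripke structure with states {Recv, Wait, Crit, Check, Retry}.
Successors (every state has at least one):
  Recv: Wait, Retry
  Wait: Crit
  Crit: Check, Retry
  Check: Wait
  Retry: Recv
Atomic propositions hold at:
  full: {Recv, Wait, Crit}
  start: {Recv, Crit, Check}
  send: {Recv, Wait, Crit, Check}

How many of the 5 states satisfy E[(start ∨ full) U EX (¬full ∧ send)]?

Sat(start ∨ full) = {Recv, Wait, Crit, Check}
Sat(¬full) = {Check, Retry}
Sat(¬full ∧ send) = {Check}
Sat(EX (¬full ∧ send)) = {s : some successor in {Check}} = {Crit}
E[(start ∨ full) U EX (¬full ∧ send)]: least fixpoint, start Z0 = Sat(EX (¬full ∧ send)) = {Crit}, add states in Sat(start ∨ full) with some successor in Z. Z1 = {Wait, Crit}; Z2 = {Recv, Wait, Crit, Check}; fixed.
Sat(E[(start ∨ full) U EX (¬full ∧ send)]) = {Recv, Wait, Crit, Check}
|Sat(E[(start ∨ full) U EX (¬full ∧ send)])| = |{Recv, Wait, Crit, Check}| = 4.

4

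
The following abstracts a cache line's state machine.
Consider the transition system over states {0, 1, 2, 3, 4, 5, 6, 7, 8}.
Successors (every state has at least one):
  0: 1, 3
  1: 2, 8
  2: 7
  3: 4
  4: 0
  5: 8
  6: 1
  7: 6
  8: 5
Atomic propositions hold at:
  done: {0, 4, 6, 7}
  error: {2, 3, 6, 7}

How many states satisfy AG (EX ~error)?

2

Sat(~error) = {0, 1, 4, 5, 8}
Sat(EX ~error) = {s : some successor in {0, 1, 4, 5, 8}} = {0, 1, 3, 4, 5, 6, 8}
AG (EX ~error): greatest fixpoint, start Z0 = {0, 1, 3, 4, 5, 6, 8}, keep only states in Sat with every successor in Z. Z1 = {0, 3, 4, 5, 6, 8}; Z2 = {3, 4, 5, 8}; Z3 = {3, 5, 8}; Z4 = {5, 8}; fixed.
Sat(AG (EX ~error)) = {5, 8}
|Sat(AG (EX ~error))| = |{5, 8}| = 2.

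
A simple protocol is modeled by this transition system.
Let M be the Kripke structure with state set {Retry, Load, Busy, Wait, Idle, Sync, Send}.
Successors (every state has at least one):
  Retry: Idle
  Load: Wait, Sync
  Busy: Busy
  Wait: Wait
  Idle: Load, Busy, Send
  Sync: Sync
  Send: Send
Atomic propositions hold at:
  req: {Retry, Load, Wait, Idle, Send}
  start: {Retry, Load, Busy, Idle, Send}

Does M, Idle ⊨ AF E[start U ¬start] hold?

Sat(¬start) = {Wait, Sync}
E[start U ¬start]: least fixpoint, start Z0 = Sat(¬start) = {Wait, Sync}, add states in Sat(start) with some successor in Z. Z1 = {Load, Wait, Sync}; Z2 = {Load, Wait, Idle, Sync}; Z3 = {Retry, Load, Wait, Idle, Sync}; fixed.
Sat(E[start U ¬start]) = {Retry, Load, Wait, Idle, Sync}
AF E[start U ¬start]: least fixpoint, start Z0 = {Retry, Load, Wait, Idle, Sync}, add states with every successor in Z. Already a fixed point.
Sat(AF E[start U ¬start]) = {Retry, Load, Wait, Idle, Sync}
Idle ∈ Sat(AF E[start U ¬start]) = {Retry, Load, Wait, Idle, Sync}, so the formula holds at Idle.

Yes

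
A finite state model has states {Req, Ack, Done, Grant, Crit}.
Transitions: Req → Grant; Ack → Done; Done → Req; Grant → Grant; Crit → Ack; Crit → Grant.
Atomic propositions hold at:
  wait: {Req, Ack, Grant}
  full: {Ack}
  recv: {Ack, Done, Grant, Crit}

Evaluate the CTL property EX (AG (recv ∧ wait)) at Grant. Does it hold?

Sat(recv ∧ wait) = {Ack, Grant}
AG (recv ∧ wait): greatest fixpoint, start Z0 = {Ack, Grant}, keep only states in Sat with every successor in Z. Z1 = {Grant}; fixed.
Sat(AG (recv ∧ wait)) = {Grant}
Sat(EX (AG (recv ∧ wait))) = {s : some successor in {Grant}} = {Req, Grant, Crit}
Grant ∈ Sat(EX (AG (recv ∧ wait))) = {Req, Grant, Crit}, so the formula holds at Grant.

Yes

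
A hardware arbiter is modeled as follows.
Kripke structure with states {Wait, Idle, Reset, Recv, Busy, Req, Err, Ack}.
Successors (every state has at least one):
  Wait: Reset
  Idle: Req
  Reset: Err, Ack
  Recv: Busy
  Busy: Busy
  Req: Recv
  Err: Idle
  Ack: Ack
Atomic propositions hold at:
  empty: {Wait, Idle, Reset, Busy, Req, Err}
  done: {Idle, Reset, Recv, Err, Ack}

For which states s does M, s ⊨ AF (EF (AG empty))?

{Wait, Idle, Reset, Recv, Busy, Req, Err}

AG empty: greatest fixpoint, start Z0 = {Wait, Idle, Reset, Busy, Req, Err}, keep only states in Sat with every successor in Z. Z1 = {Wait, Idle, Busy, Err}; Z2 = {Busy, Err}; Z3 = {Busy}; fixed.
Sat(AG empty) = {Busy}
EF (AG empty): least fixpoint, start Z0 = {Busy}, add states with some successor in Z. Z1 = {Recv, Busy}; Z2 = {Recv, Busy, Req}; Z3 = {Idle, Recv, Busy, Req}; Z4 = {Idle, Recv, Busy, Req, Err}; Z5 = {Idle, Reset, Recv, Busy, Req, Err}; Z6 = {Wait, Idle, Reset, Recv, Busy, Req, Err}; fixed.
Sat(EF (AG empty)) = {Wait, Idle, Reset, Recv, Busy, Req, Err}
AF (EF (AG empty)): least fixpoint, start Z0 = {Wait, Idle, Reset, Recv, Busy, Req, Err}, add states with every successor in Z. Already a fixed point.
Sat(AF (EF (AG empty))) = {Wait, Idle, Reset, Recv, Busy, Req, Err}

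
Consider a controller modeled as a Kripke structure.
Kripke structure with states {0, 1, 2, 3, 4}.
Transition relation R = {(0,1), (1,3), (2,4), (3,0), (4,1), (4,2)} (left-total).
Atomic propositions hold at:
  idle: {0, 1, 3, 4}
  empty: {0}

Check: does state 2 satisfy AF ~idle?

Yes

Sat(~idle) = {2}
AF ~idle: least fixpoint, start Z0 = {2}, add states with every successor in Z. Already a fixed point.
Sat(AF ~idle) = {2}
2 ∈ Sat(AF ~idle) = {2}, so the formula holds at 2.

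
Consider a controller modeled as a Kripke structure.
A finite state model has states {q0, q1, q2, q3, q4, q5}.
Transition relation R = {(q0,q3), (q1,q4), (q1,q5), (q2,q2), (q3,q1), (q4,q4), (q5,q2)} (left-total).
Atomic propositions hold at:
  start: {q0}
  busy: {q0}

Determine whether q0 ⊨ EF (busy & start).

Sat(busy & start) = {q0}
EF (busy & start): least fixpoint, start Z0 = {q0}, add states with some successor in Z. Already a fixed point.
Sat(EF (busy & start)) = {q0}
q0 ∈ Sat(EF (busy & start)) = {q0}, so the formula holds at q0.

Yes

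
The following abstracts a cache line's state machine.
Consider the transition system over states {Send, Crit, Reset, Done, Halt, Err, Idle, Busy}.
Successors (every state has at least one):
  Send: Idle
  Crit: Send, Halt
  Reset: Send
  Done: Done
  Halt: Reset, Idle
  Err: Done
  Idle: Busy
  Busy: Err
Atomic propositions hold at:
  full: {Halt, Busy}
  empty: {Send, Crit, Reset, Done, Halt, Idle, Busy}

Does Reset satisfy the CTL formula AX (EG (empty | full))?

No

Sat(empty | full) = {Send, Crit, Reset, Done, Halt, Idle, Busy}
EG (empty | full): greatest fixpoint, start Z0 = {Send, Crit, Reset, Done, Halt, Idle, Busy}, keep only states in Sat with some successor in Z. Z1 = {Send, Crit, Reset, Done, Halt, Idle}; Z2 = {Send, Crit, Reset, Done, Halt}; Z3 = {Crit, Reset, Done, Halt}; Z4 = {Crit, Done, Halt}; Z5 = {Crit, Done}; Z6 = {Done}; fixed.
Sat(EG (empty | full)) = {Done}
Sat(AX (EG (empty | full))) = {s : every successor in {Done}} = {Done, Err}
Reset ∉ Sat(AX (EG (empty | full))) = {Done, Err}, so the formula does not hold at Reset.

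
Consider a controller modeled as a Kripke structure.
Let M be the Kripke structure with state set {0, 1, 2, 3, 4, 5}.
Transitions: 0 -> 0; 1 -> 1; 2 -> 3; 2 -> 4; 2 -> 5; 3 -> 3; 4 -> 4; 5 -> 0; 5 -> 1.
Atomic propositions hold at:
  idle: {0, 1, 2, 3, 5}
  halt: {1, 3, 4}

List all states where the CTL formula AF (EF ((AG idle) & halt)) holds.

{1, 2, 3, 5}

AG idle: greatest fixpoint, start Z0 = {0, 1, 2, 3, 5}, keep only states in Sat with every successor in Z. Z1 = {0, 1, 3, 5}; fixed.
Sat(AG idle) = {0, 1, 3, 5}
Sat((AG idle) & halt) = {1, 3}
EF ((AG idle) & halt): least fixpoint, start Z0 = {1, 3}, add states with some successor in Z. Z1 = {1, 2, 3, 5}; fixed.
Sat(EF ((AG idle) & halt)) = {1, 2, 3, 5}
AF (EF ((AG idle) & halt)): least fixpoint, start Z0 = {1, 2, 3, 5}, add states with every successor in Z. Already a fixed point.
Sat(AF (EF ((AG idle) & halt))) = {1, 2, 3, 5}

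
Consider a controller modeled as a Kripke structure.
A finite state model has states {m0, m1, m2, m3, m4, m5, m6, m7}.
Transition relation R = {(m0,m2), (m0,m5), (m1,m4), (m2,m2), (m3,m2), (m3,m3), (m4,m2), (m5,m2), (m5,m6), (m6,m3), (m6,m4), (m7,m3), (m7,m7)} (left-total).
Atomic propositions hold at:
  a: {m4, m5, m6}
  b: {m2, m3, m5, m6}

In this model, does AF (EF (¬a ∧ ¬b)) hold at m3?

No

Sat(¬a) = {m0, m1, m2, m3, m7}
Sat(¬b) = {m0, m1, m4, m7}
Sat(¬a ∧ ¬b) = {m0, m1, m7}
EF (¬a ∧ ¬b): least fixpoint, start Z0 = {m0, m1, m7}, add states with some successor in Z. Already a fixed point.
Sat(EF (¬a ∧ ¬b)) = {m0, m1, m7}
AF (EF (¬a ∧ ¬b)): least fixpoint, start Z0 = {m0, m1, m7}, add states with every successor in Z. Already a fixed point.
Sat(AF (EF (¬a ∧ ¬b))) = {m0, m1, m7}
m3 ∉ Sat(AF (EF (¬a ∧ ¬b))) = {m0, m1, m7}, so the formula does not hold at m3.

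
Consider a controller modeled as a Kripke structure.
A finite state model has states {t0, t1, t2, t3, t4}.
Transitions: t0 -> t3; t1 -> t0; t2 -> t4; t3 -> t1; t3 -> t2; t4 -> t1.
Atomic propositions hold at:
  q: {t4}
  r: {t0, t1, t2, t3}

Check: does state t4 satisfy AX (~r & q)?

Sat(~r) = {t4}
Sat(~r & q) = {t4}
Sat(AX (~r & q)) = {s : every successor in {t4}} = {t2}
t4 ∉ Sat(AX (~r & q)) = {t2}, so the formula does not hold at t4.

No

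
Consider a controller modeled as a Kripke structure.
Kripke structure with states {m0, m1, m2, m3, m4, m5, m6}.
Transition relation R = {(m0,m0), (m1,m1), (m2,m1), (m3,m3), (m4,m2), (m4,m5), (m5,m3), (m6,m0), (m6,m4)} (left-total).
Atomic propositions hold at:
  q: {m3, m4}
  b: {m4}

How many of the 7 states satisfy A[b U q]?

A[b U q]: least fixpoint, start Z0 = Sat(q) = {m3, m4}, add states in Sat(b) with every successor in Z. Already a fixed point.
Sat(A[b U q]) = {m3, m4}
|Sat(A[b U q])| = |{m3, m4}| = 2.

2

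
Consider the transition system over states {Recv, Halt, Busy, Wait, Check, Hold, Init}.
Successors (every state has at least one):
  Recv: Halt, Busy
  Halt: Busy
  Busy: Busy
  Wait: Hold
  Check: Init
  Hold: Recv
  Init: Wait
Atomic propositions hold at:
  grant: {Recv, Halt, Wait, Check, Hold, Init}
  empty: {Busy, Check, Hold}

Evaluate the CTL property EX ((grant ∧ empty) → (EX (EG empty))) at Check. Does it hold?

Sat(grant ∧ empty) = {Check, Hold}
EG empty: greatest fixpoint, start Z0 = {Busy, Check, Hold}, keep only states in Sat with some successor in Z. Z1 = {Busy}; fixed.
Sat(EG empty) = {Busy}
Sat(EX (EG empty)) = {s : some successor in {Busy}} = {Recv, Halt, Busy}
Sat((grant ∧ empty) → (EX (EG empty))) = {Recv, Halt, Busy, Wait, Init}
Sat(EX ((grant ∧ empty) → (EX (EG empty)))) = {s : some successor in {Recv, Halt, Busy, Wait, Init}} = {Recv, Halt, Busy, Check, Hold, Init}
Check ∈ Sat(EX ((grant ∧ empty) → (EX (EG empty)))) = {Recv, Halt, Busy, Check, Hold, Init}, so the formula holds at Check.

Yes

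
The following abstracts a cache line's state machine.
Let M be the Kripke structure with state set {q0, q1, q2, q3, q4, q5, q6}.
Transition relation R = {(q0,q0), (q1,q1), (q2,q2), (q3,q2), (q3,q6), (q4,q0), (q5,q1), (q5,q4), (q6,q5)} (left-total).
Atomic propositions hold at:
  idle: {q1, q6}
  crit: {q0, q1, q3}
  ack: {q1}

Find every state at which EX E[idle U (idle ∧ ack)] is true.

{q1, q5}

Sat(idle ∧ ack) = {q1}
E[idle U (idle ∧ ack)]: least fixpoint, start Z0 = Sat((idle ∧ ack)) = {q1}, add states in Sat(idle) with some successor in Z. Already a fixed point.
Sat(E[idle U (idle ∧ ack)]) = {q1}
Sat(EX E[idle U (idle ∧ ack)]) = {s : some successor in {q1}} = {q1, q5}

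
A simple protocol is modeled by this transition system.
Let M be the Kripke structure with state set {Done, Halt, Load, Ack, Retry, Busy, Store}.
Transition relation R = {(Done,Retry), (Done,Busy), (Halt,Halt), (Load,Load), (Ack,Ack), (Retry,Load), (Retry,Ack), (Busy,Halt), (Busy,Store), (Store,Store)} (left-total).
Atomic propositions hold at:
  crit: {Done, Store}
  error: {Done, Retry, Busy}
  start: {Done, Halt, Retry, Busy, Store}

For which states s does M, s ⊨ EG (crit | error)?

Sat(crit | error) = {Done, Retry, Busy, Store}
EG (crit | error): greatest fixpoint, start Z0 = {Done, Retry, Busy, Store}, keep only states in Sat with some successor in Z. Z1 = {Done, Busy, Store}; fixed.
Sat(EG (crit | error)) = {Done, Busy, Store}

{Done, Busy, Store}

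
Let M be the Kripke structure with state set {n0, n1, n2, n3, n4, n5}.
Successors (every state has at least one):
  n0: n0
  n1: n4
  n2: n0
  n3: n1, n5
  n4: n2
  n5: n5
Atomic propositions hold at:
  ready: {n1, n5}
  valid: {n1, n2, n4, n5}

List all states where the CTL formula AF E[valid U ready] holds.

{n1, n3, n5}

E[valid U ready]: least fixpoint, start Z0 = Sat(ready) = {n1, n5}, add states in Sat(valid) with some successor in Z. Already a fixed point.
Sat(E[valid U ready]) = {n1, n5}
AF E[valid U ready]: least fixpoint, start Z0 = {n1, n5}, add states with every successor in Z. Z1 = {n1, n3, n5}; fixed.
Sat(AF E[valid U ready]) = {n1, n3, n5}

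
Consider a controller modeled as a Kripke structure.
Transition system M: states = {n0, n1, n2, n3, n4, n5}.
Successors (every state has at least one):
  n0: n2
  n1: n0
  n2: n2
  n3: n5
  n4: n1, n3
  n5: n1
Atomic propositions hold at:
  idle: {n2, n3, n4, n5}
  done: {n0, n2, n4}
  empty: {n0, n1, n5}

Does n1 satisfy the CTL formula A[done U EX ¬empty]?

No

Sat(¬empty) = {n2, n3, n4}
Sat(EX ¬empty) = {s : some successor in {n2, n3, n4}} = {n0, n2, n4}
A[done U EX ¬empty]: least fixpoint, start Z0 = Sat(EX ¬empty) = {n0, n2, n4}, add states in Sat(done) with every successor in Z. Already a fixed point.
Sat(A[done U EX ¬empty]) = {n0, n2, n4}
n1 ∉ Sat(A[done U EX ¬empty]) = {n0, n2, n4}, so the formula does not hold at n1.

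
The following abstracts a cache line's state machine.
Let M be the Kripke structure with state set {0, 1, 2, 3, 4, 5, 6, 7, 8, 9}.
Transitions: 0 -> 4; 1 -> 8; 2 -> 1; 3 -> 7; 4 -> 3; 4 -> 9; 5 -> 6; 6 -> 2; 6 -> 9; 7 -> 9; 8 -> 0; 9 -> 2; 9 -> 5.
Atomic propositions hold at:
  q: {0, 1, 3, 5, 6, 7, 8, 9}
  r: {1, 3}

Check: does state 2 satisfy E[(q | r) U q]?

Sat(q | r) = {0, 1, 3, 5, 6, 7, 8, 9}
E[(q | r) U q]: least fixpoint, start Z0 = Sat(q) = {0, 1, 3, 5, 6, 7, 8, 9}, add states in Sat(q | r) with some successor in Z. Already a fixed point.
Sat(E[(q | r) U q]) = {0, 1, 3, 5, 6, 7, 8, 9}
2 ∉ Sat(E[(q | r) U q]) = {0, 1, 3, 5, 6, 7, 8, 9}, so the formula does not hold at 2.

No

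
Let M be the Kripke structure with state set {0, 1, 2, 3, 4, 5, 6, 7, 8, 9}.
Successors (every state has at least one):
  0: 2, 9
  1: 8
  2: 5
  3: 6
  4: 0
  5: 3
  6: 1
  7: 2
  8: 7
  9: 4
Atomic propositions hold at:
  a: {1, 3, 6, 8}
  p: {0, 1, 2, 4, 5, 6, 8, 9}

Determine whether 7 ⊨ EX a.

No

Sat(EX a) = {s : some successor in {1, 3, 6, 8}} = {1, 3, 5, 6}
7 ∉ Sat(EX a) = {1, 3, 5, 6}, so the formula does not hold at 7.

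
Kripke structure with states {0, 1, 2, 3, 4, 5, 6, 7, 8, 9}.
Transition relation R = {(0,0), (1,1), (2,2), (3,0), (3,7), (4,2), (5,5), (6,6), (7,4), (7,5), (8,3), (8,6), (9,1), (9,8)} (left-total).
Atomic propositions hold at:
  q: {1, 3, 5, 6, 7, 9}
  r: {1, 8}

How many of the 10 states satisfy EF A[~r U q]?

Sat(~r) = {0, 2, 3, 4, 5, 6, 7, 9}
A[~r U q]: least fixpoint, start Z0 = Sat(q) = {1, 3, 5, 6, 7, 9}, add states in Sat(~r) with every successor in Z. Already a fixed point.
Sat(A[~r U q]) = {1, 3, 5, 6, 7, 9}
EF A[~r U q]: least fixpoint, start Z0 = {1, 3, 5, 6, 7, 9}, add states with some successor in Z. Z1 = {1, 3, 5, 6, 7, 8, 9}; fixed.
Sat(EF A[~r U q]) = {1, 3, 5, 6, 7, 8, 9}
|Sat(EF A[~r U q])| = |{1, 3, 5, 6, 7, 8, 9}| = 7.

7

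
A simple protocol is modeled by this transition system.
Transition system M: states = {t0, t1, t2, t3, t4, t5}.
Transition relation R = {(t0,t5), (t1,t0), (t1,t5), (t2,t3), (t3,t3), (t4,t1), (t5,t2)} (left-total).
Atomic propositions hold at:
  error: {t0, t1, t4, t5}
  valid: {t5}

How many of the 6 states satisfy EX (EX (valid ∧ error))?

2

Sat(valid ∧ error) = {t5}
Sat(EX (valid ∧ error)) = {s : some successor in {t5}} = {t0, t1}
Sat(EX (EX (valid ∧ error))) = {s : some successor in {t0, t1}} = {t1, t4}
|Sat(EX (EX (valid ∧ error)))| = |{t1, t4}| = 2.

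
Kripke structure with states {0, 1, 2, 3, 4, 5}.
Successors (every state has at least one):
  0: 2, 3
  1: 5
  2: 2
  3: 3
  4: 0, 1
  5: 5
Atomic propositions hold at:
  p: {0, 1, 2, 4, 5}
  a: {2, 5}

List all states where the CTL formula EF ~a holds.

{0, 1, 3, 4}

Sat(~a) = {0, 1, 3, 4}
EF ~a: least fixpoint, start Z0 = {0, 1, 3, 4}, add states with some successor in Z. Already a fixed point.
Sat(EF ~a) = {0, 1, 3, 4}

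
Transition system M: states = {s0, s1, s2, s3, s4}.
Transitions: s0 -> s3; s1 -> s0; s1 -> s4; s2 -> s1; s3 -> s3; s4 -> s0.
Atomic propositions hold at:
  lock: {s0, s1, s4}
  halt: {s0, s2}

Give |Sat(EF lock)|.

EF lock: least fixpoint, start Z0 = {s0, s1, s4}, add states with some successor in Z. Z1 = {s0, s1, s2, s4}; fixed.
Sat(EF lock) = {s0, s1, s2, s4}
|Sat(EF lock)| = |{s0, s1, s2, s4}| = 4.

4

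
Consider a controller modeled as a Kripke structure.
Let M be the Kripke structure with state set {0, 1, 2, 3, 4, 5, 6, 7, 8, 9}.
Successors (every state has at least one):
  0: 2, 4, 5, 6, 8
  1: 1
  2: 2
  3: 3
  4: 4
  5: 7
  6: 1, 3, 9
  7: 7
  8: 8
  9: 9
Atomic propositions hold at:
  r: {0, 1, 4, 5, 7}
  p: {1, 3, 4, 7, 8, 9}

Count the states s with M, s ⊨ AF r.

AF r: least fixpoint, start Z0 = {0, 1, 4, 5, 7}, add states with every successor in Z. Already a fixed point.
Sat(AF r) = {0, 1, 4, 5, 7}
|Sat(AF r)| = |{0, 1, 4, 5, 7}| = 5.

5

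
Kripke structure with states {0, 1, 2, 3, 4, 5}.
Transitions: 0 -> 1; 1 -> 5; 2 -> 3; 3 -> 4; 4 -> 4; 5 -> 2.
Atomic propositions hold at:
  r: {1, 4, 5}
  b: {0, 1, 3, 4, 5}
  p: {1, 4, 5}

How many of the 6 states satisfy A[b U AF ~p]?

5

Sat(~p) = {0, 2, 3}
AF ~p: least fixpoint, start Z0 = {0, 2, 3}, add states with every successor in Z. Z1 = {0, 2, 3, 5}; Z2 = {0, 1, 2, 3, 5}; fixed.
Sat(AF ~p) = {0, 1, 2, 3, 5}
A[b U AF ~p]: least fixpoint, start Z0 = Sat(AF ~p) = {0, 1, 2, 3, 5}, add states in Sat(b) with every successor in Z. Already a fixed point.
Sat(A[b U AF ~p]) = {0, 1, 2, 3, 5}
|Sat(A[b U AF ~p])| = |{0, 1, 2, 3, 5}| = 5.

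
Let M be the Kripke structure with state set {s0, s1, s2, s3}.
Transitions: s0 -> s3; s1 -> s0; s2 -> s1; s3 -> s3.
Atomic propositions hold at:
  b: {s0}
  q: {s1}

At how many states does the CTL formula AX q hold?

1

Sat(AX q) = {s : every successor in {s1}} = {s2}
|Sat(AX q)| = |{s2}| = 1.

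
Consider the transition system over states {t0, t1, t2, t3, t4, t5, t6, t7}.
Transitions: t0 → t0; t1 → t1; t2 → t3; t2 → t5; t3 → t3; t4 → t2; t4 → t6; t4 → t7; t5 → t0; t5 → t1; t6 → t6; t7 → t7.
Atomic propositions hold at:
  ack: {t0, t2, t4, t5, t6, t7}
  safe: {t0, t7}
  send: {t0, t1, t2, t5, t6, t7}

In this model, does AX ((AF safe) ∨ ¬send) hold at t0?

Yes

AF safe: least fixpoint, start Z0 = {t0, t7}, add states with every successor in Z. Already a fixed point.
Sat(AF safe) = {t0, t7}
Sat(¬send) = {t3, t4}
Sat((AF safe) ∨ ¬send) = {t0, t3, t4, t7}
Sat(AX ((AF safe) ∨ ¬send)) = {s : every successor in {t0, t3, t4, t7}} = {t0, t3, t7}
t0 ∈ Sat(AX ((AF safe) ∨ ¬send)) = {t0, t3, t7}, so the formula holds at t0.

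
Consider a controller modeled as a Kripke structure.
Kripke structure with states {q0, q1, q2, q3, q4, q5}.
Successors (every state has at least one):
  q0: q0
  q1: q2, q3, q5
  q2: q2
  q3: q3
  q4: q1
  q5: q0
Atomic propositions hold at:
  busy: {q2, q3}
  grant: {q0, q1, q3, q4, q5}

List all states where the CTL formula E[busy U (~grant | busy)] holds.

{q2, q3}

Sat(~grant) = {q2}
Sat(~grant | busy) = {q2, q3}
E[busy U (~grant | busy)]: least fixpoint, start Z0 = Sat((~grant | busy)) = {q2, q3}, add states in Sat(busy) with some successor in Z. Already a fixed point.
Sat(E[busy U (~grant | busy)]) = {q2, q3}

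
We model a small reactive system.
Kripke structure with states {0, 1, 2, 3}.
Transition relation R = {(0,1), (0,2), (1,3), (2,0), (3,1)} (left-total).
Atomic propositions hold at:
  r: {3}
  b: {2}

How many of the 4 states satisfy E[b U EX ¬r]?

Sat(¬r) = {0, 1, 2}
Sat(EX ¬r) = {s : some successor in {0, 1, 2}} = {0, 2, 3}
E[b U EX ¬r]: least fixpoint, start Z0 = Sat(EX ¬r) = {0, 2, 3}, add states in Sat(b) with some successor in Z. Already a fixed point.
Sat(E[b U EX ¬r]) = {0, 2, 3}
|Sat(E[b U EX ¬r])| = |{0, 2, 3}| = 3.

3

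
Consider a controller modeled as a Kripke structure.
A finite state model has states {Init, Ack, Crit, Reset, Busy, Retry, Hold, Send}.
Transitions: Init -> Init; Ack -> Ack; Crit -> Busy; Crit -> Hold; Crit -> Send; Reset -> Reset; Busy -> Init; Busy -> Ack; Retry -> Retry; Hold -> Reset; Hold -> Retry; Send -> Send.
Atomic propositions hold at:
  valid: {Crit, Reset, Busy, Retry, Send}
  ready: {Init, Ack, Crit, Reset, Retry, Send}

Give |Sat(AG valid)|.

3

AG valid: greatest fixpoint, start Z0 = {Crit, Reset, Busy, Retry, Send}, keep only states in Sat with every successor in Z. Z1 = {Reset, Retry, Send}; fixed.
Sat(AG valid) = {Reset, Retry, Send}
|Sat(AG valid)| = |{Reset, Retry, Send}| = 3.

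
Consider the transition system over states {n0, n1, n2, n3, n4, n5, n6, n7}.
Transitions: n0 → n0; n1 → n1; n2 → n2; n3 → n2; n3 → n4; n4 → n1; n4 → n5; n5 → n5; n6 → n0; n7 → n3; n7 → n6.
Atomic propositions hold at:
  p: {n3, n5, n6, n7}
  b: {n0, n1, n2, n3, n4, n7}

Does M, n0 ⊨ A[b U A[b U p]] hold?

No

A[b U p]: least fixpoint, start Z0 = Sat(p) = {n3, n5, n6, n7}, add states in Sat(b) with every successor in Z. Already a fixed point.
Sat(A[b U p]) = {n3, n5, n6, n7}
A[b U A[b U p]]: least fixpoint, start Z0 = Sat(A[b U p]) = {n3, n5, n6, n7}, add states in Sat(b) with every successor in Z. Already a fixed point.
Sat(A[b U A[b U p]]) = {n3, n5, n6, n7}
n0 ∉ Sat(A[b U A[b U p]]) = {n3, n5, n6, n7}, so the formula does not hold at n0.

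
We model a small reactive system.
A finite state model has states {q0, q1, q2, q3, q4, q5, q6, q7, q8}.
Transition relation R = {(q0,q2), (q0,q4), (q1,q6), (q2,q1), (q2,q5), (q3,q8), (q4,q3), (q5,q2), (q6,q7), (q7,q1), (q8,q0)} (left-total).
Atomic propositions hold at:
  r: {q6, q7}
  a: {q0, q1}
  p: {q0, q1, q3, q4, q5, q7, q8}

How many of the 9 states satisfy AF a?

AF a: least fixpoint, start Z0 = {q0, q1}, add states with every successor in Z. Z1 = {q0, q1, q7, q8}; Z2 = {q0, q1, q3, q6, q7, q8}; Z3 = {q0, q1, q3, q4, q6, q7, q8}; fixed.
Sat(AF a) = {q0, q1, q3, q4, q6, q7, q8}
|Sat(AF a)| = |{q0, q1, q3, q4, q6, q7, q8}| = 7.

7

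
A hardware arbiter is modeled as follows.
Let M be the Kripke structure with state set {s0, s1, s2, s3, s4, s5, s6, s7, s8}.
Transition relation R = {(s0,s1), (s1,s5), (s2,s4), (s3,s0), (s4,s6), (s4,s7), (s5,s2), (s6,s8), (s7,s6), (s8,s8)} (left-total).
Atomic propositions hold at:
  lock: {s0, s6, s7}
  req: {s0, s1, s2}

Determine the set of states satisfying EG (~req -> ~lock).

{s8}

Sat(~req) = {s3, s4, s5, s6, s7, s8}
Sat(~lock) = {s1, s2, s3, s4, s5, s8}
Sat(~req -> ~lock) = {s0, s1, s2, s3, s4, s5, s8}
EG (~req -> ~lock): greatest fixpoint, start Z0 = {s0, s1, s2, s3, s4, s5, s8}, keep only states in Sat with some successor in Z. Z1 = {s0, s1, s2, s3, s5, s8}; Z2 = {s0, s1, s3, s5, s8}; Z3 = {s0, s1, s3, s8}; Z4 = {s0, s3, s8}; Z5 = {s3, s8}; Z6 = {s8}; fixed.
Sat(EG (~req -> ~lock)) = {s8}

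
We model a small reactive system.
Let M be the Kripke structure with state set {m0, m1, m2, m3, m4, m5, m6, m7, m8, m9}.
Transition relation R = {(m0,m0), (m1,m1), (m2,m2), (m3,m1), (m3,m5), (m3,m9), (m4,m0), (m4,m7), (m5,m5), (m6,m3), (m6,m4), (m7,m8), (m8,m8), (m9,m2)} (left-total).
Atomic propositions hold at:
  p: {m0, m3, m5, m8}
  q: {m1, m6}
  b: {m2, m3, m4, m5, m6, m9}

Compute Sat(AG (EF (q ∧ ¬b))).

Sat(¬b) = {m0, m1, m7, m8}
Sat(q ∧ ¬b) = {m1}
EF (q ∧ ¬b): least fixpoint, start Z0 = {m1}, add states with some successor in Z. Z1 = {m1, m3}; Z2 = {m1, m3, m6}; fixed.
Sat(EF (q ∧ ¬b)) = {m1, m3, m6}
AG (EF (q ∧ ¬b)): greatest fixpoint, start Z0 = {m1, m3, m6}, keep only states in Sat with every successor in Z. Z1 = {m1}; fixed.
Sat(AG (EF (q ∧ ¬b))) = {m1}

{m1}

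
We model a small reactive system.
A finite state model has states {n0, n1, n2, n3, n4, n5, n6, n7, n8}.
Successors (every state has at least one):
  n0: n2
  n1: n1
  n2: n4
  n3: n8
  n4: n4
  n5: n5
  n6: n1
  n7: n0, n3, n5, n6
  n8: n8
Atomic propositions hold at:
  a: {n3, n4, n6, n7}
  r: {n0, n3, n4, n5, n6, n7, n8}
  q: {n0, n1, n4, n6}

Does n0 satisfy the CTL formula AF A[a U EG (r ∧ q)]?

Sat(r ∧ q) = {n0, n4, n6}
EG (r ∧ q): greatest fixpoint, start Z0 = {n0, n4, n6}, keep only states in Sat with some successor in Z. Z1 = {n4}; fixed.
Sat(EG (r ∧ q)) = {n4}
A[a U EG (r ∧ q)]: least fixpoint, start Z0 = Sat(EG (r ∧ q)) = {n4}, add states in Sat(a) with every successor in Z. Already a fixed point.
Sat(A[a U EG (r ∧ q)]) = {n4}
AF A[a U EG (r ∧ q)]: least fixpoint, start Z0 = {n4}, add states with every successor in Z. Z1 = {n2, n4}; Z2 = {n0, n2, n4}; fixed.
Sat(AF A[a U EG (r ∧ q)]) = {n0, n2, n4}
n0 ∈ Sat(AF A[a U EG (r ∧ q)]) = {n0, n2, n4}, so the formula holds at n0.

Yes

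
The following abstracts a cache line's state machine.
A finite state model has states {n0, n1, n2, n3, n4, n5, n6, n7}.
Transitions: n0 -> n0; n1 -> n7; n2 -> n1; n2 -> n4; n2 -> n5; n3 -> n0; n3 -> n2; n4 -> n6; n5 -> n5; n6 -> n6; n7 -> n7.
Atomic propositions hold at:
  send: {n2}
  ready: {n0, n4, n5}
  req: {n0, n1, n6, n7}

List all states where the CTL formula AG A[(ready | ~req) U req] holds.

Sat(~req) = {n2, n3, n4, n5}
Sat(ready | ~req) = {n0, n2, n3, n4, n5}
A[(ready | ~req) U req]: least fixpoint, start Z0 = Sat(req) = {n0, n1, n6, n7}, add states in Sat(ready | ~req) with every successor in Z. Z1 = {n0, n1, n4, n6, n7}; fixed.
Sat(A[(ready | ~req) U req]) = {n0, n1, n4, n6, n7}
AG A[(ready | ~req) U req]: greatest fixpoint, start Z0 = {n0, n1, n4, n6, n7}, keep only states in Sat with every successor in Z. Already a fixed point.
Sat(AG A[(ready | ~req) U req]) = {n0, n1, n4, n6, n7}

{n0, n1, n4, n6, n7}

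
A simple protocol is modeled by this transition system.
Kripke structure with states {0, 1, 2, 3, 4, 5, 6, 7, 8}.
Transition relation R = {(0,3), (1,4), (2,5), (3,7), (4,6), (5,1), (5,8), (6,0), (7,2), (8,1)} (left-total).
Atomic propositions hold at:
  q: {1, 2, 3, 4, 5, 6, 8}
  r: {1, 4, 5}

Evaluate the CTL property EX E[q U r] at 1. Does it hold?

Yes

E[q U r]: least fixpoint, start Z0 = Sat(r) = {1, 4, 5}, add states in Sat(q) with some successor in Z. Z1 = {1, 2, 4, 5, 8}; fixed.
Sat(E[q U r]) = {1, 2, 4, 5, 8}
Sat(EX E[q U r]) = {s : some successor in {1, 2, 4, 5, 8}} = {1, 2, 5, 7, 8}
1 ∈ Sat(EX E[q U r]) = {1, 2, 5, 7, 8}, so the formula holds at 1.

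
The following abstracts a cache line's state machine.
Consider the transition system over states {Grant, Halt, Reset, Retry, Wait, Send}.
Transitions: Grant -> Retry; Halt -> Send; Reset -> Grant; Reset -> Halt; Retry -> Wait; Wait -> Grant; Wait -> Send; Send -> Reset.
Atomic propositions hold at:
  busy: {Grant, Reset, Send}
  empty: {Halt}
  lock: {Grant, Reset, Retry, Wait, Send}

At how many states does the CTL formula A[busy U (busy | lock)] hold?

5

Sat(busy | lock) = {Grant, Reset, Retry, Wait, Send}
A[busy U (busy | lock)]: least fixpoint, start Z0 = Sat((busy | lock)) = {Grant, Reset, Retry, Wait, Send}, add states in Sat(busy) with every successor in Z. Already a fixed point.
Sat(A[busy U (busy | lock)]) = {Grant, Reset, Retry, Wait, Send}
|Sat(A[busy U (busy | lock)])| = |{Grant, Reset, Retry, Wait, Send}| = 5.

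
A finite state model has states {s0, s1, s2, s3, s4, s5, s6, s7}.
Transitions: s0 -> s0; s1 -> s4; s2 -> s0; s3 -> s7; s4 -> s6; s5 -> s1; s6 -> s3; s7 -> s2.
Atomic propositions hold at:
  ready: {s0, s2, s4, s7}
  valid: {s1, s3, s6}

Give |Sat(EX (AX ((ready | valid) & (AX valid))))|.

Sat(ready | valid) = {s0, s1, s2, s3, s4, s6, s7}
Sat(AX valid) = {s : every successor in {s1, s3, s6}} = {s4, s5, s6}
Sat((ready | valid) & (AX valid)) = {s4, s6}
Sat(AX ((ready | valid) & (AX valid))) = {s : every successor in {s4, s6}} = {s1, s4}
Sat(EX (AX ((ready | valid) & (AX valid)))) = {s : some successor in {s1, s4}} = {s1, s5}
|Sat(EX (AX ((ready | valid) & (AX valid))))| = |{s1, s5}| = 2.

2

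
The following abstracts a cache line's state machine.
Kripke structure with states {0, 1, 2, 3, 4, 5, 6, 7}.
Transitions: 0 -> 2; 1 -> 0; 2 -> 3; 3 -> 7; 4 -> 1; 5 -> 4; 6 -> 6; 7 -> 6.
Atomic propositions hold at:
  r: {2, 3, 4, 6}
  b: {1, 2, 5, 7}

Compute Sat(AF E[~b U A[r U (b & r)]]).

Sat(~b) = {0, 3, 4, 6}
Sat(b & r) = {2}
A[r U (b & r)]: least fixpoint, start Z0 = Sat((b & r)) = {2}, add states in Sat(r) with every successor in Z. Already a fixed point.
Sat(A[r U (b & r)]) = {2}
E[~b U A[r U (b & r)]]: least fixpoint, start Z0 = Sat(A[r U (b & r)]) = {2}, add states in Sat(~b) with some successor in Z. Z1 = {0, 2}; fixed.
Sat(E[~b U A[r U (b & r)]]) = {0, 2}
AF E[~b U A[r U (b & r)]]: least fixpoint, start Z0 = {0, 2}, add states with every successor in Z. Z1 = {0, 1, 2}; Z2 = {0, 1, 2, 4}; Z3 = {0, 1, 2, 4, 5}; fixed.
Sat(AF E[~b U A[r U (b & r)]]) = {0, 1, 2, 4, 5}

{0, 1, 2, 4, 5}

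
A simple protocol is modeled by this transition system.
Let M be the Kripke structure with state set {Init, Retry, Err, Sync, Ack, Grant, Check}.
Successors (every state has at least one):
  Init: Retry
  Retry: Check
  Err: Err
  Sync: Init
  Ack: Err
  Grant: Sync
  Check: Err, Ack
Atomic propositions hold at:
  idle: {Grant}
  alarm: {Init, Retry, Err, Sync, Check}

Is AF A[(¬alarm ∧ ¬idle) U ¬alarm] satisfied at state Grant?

Yes

Sat(¬alarm) = {Ack, Grant}
Sat(¬idle) = {Init, Retry, Err, Sync, Ack, Check}
Sat(¬alarm ∧ ¬idle) = {Ack}
A[(¬alarm ∧ ¬idle) U ¬alarm]: least fixpoint, start Z0 = Sat(¬alarm) = {Ack, Grant}, add states in Sat(¬alarm ∧ ¬idle) with every successor in Z. Already a fixed point.
Sat(A[(¬alarm ∧ ¬idle) U ¬alarm]) = {Ack, Grant}
AF A[(¬alarm ∧ ¬idle) U ¬alarm]: least fixpoint, start Z0 = {Ack, Grant}, add states with every successor in Z. Already a fixed point.
Sat(AF A[(¬alarm ∧ ¬idle) U ¬alarm]) = {Ack, Grant}
Grant ∈ Sat(AF A[(¬alarm ∧ ¬idle) U ¬alarm]) = {Ack, Grant}, so the formula holds at Grant.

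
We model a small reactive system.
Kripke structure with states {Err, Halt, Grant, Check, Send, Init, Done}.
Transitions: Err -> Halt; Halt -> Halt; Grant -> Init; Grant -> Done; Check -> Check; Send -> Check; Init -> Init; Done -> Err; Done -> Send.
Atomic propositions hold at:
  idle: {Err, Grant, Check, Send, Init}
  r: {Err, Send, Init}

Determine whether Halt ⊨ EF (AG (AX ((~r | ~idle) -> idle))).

Sat(~r) = {Halt, Grant, Check, Done}
Sat(~idle) = {Halt, Done}
Sat(~r | ~idle) = {Halt, Grant, Check, Done}
Sat((~r | ~idle) -> idle) = {Err, Grant, Check, Send, Init}
Sat(AX ((~r | ~idle) -> idle)) = {s : every successor in {Err, Grant, Check, Send, Init}} = {Check, Send, Init, Done}
AG (AX ((~r | ~idle) -> idle)): greatest fixpoint, start Z0 = {Check, Send, Init, Done}, keep only states in Sat with every successor in Z. Z1 = {Check, Send, Init}; fixed.
Sat(AG (AX ((~r | ~idle) -> idle))) = {Check, Send, Init}
EF (AG (AX ((~r | ~idle) -> idle))): least fixpoint, start Z0 = {Check, Send, Init}, add states with some successor in Z. Z1 = {Grant, Check, Send, Init, Done}; fixed.
Sat(EF (AG (AX ((~r | ~idle) -> idle)))) = {Grant, Check, Send, Init, Done}
Halt ∉ Sat(EF (AG (AX ((~r | ~idle) -> idle)))) = {Grant, Check, Send, Init, Done}, so the formula does not hold at Halt.

No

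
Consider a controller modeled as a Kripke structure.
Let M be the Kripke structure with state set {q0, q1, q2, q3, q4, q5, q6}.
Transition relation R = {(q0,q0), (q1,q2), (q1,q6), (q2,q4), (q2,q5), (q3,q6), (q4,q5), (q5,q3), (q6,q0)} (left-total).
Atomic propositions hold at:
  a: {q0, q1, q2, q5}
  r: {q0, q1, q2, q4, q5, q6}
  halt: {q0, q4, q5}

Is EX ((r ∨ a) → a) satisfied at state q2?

Sat(r ∨ a) = {q0, q1, q2, q4, q5, q6}
Sat((r ∨ a) → a) = {q0, q1, q2, q3, q5}
Sat(EX ((r ∨ a) → a)) = {s : some successor in {q0, q1, q2, q3, q5}} = {q0, q1, q2, q4, q5, q6}
q2 ∈ Sat(EX ((r ∨ a) → a)) = {q0, q1, q2, q4, q5, q6}, so the formula holds at q2.

Yes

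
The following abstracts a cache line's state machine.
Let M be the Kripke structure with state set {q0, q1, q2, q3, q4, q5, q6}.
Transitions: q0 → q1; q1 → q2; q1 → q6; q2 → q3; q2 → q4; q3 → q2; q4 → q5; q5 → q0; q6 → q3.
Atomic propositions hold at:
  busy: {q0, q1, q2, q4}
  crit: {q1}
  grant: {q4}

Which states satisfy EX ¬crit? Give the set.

{q1, q2, q3, q4, q5, q6}

Sat(¬crit) = {q0, q2, q3, q4, q5, q6}
Sat(EX ¬crit) = {s : some successor in {q0, q2, q3, q4, q5, q6}} = {q1, q2, q3, q4, q5, q6}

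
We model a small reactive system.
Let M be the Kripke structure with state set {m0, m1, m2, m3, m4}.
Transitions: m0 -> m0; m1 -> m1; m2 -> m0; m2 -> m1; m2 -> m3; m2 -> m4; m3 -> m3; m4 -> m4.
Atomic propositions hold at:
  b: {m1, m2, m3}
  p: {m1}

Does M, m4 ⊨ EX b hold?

Sat(EX b) = {s : some successor in {m1, m2, m3}} = {m1, m2, m3}
m4 ∉ Sat(EX b) = {m1, m2, m3}, so the formula does not hold at m4.

No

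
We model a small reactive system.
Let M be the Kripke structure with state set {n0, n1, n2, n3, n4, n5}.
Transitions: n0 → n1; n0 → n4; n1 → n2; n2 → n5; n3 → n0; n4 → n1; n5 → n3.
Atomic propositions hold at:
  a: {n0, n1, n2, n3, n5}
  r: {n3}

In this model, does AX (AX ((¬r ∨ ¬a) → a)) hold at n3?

Sat(¬r) = {n0, n1, n2, n4, n5}
Sat(¬a) = {n4}
Sat(¬r ∨ ¬a) = {n0, n1, n2, n4, n5}
Sat((¬r ∨ ¬a) → a) = {n0, n1, n2, n3, n5}
Sat(AX ((¬r ∨ ¬a) → a)) = {s : every successor in {n0, n1, n2, n3, n5}} = {n1, n2, n3, n4, n5}
Sat(AX (AX ((¬r ∨ ¬a) → a))) = {s : every successor in {n1, n2, n3, n4, n5}} = {n0, n1, n2, n4, n5}
n3 ∉ Sat(AX (AX ((¬r ∨ ¬a) → a))) = {n0, n1, n2, n4, n5}, so the formula does not hold at n3.

No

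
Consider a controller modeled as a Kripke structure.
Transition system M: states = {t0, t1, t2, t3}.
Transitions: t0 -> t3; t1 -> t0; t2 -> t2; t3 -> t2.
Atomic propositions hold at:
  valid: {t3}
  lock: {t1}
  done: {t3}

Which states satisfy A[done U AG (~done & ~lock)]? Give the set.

Sat(~done) = {t0, t1, t2}
Sat(~lock) = {t0, t2, t3}
Sat(~done & ~lock) = {t0, t2}
AG (~done & ~lock): greatest fixpoint, start Z0 = {t0, t2}, keep only states in Sat with every successor in Z. Z1 = {t2}; fixed.
Sat(AG (~done & ~lock)) = {t2}
A[done U AG (~done & ~lock)]: least fixpoint, start Z0 = Sat(AG (~done & ~lock)) = {t2}, add states in Sat(done) with every successor in Z. Z1 = {t2, t3}; fixed.
Sat(A[done U AG (~done & ~lock)]) = {t2, t3}

{t2, t3}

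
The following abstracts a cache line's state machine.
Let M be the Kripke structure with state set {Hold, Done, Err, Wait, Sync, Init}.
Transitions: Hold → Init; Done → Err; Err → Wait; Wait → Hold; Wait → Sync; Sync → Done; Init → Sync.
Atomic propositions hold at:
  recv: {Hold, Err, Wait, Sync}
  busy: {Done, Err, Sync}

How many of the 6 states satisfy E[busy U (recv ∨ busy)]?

Sat(recv ∨ busy) = {Hold, Done, Err, Wait, Sync}
E[busy U (recv ∨ busy)]: least fixpoint, start Z0 = Sat((recv ∨ busy)) = {Hold, Done, Err, Wait, Sync}, add states in Sat(busy) with some successor in Z. Already a fixed point.
Sat(E[busy U (recv ∨ busy)]) = {Hold, Done, Err, Wait, Sync}
|Sat(E[busy U (recv ∨ busy)])| = |{Hold, Done, Err, Wait, Sync}| = 5.

5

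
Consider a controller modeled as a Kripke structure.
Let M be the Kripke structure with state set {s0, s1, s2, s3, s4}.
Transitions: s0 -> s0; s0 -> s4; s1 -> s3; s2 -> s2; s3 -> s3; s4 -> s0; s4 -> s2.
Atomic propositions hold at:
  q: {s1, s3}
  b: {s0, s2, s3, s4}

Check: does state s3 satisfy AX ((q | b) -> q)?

Yes

Sat(q | b) = {s0, s1, s2, s3, s4}
Sat((q | b) -> q) = {s1, s3}
Sat(AX ((q | b) -> q)) = {s : every successor in {s1, s3}} = {s1, s3}
s3 ∈ Sat(AX ((q | b) -> q)) = {s1, s3}, so the formula holds at s3.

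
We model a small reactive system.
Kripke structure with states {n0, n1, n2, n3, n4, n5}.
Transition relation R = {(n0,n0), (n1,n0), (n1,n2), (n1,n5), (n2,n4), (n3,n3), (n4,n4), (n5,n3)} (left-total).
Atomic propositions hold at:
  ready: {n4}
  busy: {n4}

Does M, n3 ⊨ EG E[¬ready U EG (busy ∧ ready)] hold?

Sat(¬ready) = {n0, n1, n2, n3, n5}
Sat(busy ∧ ready) = {n4}
EG (busy ∧ ready): greatest fixpoint, start Z0 = {n4}, keep only states in Sat with some successor in Z. Already a fixed point.
Sat(EG (busy ∧ ready)) = {n4}
E[¬ready U EG (busy ∧ ready)]: least fixpoint, start Z0 = Sat(EG (busy ∧ ready)) = {n4}, add states in Sat(¬ready) with some successor in Z. Z1 = {n2, n4}; Z2 = {n1, n2, n4}; fixed.
Sat(E[¬ready U EG (busy ∧ ready)]) = {n1, n2, n4}
EG E[¬ready U EG (busy ∧ ready)]: greatest fixpoint, start Z0 = {n1, n2, n4}, keep only states in Sat with some successor in Z. Already a fixed point.
Sat(EG E[¬ready U EG (busy ∧ ready)]) = {n1, n2, n4}
n3 ∉ Sat(EG E[¬ready U EG (busy ∧ ready)]) = {n1, n2, n4}, so the formula does not hold at n3.

No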